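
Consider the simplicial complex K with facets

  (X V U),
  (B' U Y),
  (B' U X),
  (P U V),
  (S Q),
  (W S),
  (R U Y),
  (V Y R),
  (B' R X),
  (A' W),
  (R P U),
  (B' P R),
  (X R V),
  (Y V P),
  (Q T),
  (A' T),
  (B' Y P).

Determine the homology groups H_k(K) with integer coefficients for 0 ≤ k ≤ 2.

H_0 ≅ Z^2,  H_1 ≅ Z ⊕ Z_2,  H_2 = 0.

Order the vertices as P < Q < R < S < T < U < V < W < X < Y < A' < B'. Listing each simplex with vertices in this order, K has dimension 2 with simplices:

  0-simplices (12): [P], [Q], [R], [S], [T], [U], [V], [W], [X], [Y], [A'], [B']
  1-simplices (23): (23 of them)
  2-simplices (12): [P,R,U], [P,R,B'], [P,U,V], [P,V,Y], [P,Y,B'], [R,U,Y], [R,V,X], [R,V,Y], [R,X,B'], [U,V,X], [U,X,B'], [U,Y,B']

Hence C_0 ≅ Z^12, C_1 ≅ Z^23, C_2 ≅ Z^12.

Boundary ∂_1: C_1 → C_0 maps an edge to its endpoints' difference, ∂[p,q] = q − p. For instance
  ∂[R,U] = [U] − [R].
As a 12×23 matrix over Z this has rank 10, with invariant factors (1,1,1,1,1,1,1,1,1,1).

Boundary ∂_2: C_2 → C_1 sends each 2-simplex [p,q,r] to [q,r] − [p,r] + [p,q]. For instance
  ∂[U,X,B'] = [X,B'] − [U,B'] + [U,X],
  ∂[P,Y,B'] = [Y,B'] − [P,B'] + [P,Y].
The resulting 23×12 matrix has rank 12, and its Smith normal form has invariant factors (1,1,1,1,1,1,1,1,1,1,1,2).

Reading off H_k = ker ∂_k / im ∂_{k+1}:

  H_0: rank C_0 − rank ∂_1 = 12 − 10 = 2, and the invariant factors of ∂_1 are all 1, so H_0 ≅ Z^2.
  H_1: rank ker ∂_1 − rank ∂_2 = (23 − 10) − 12 = 1, and ∂_2 has invariant factor 2 > 1, so H_1 ≅ Z ⊕ Z_2.
  H_2: rank ker ∂_2 − rank ∂_3 = (12 − 12) − 0 = 0, and there is no ∂_3, so H_2 ≅ 0.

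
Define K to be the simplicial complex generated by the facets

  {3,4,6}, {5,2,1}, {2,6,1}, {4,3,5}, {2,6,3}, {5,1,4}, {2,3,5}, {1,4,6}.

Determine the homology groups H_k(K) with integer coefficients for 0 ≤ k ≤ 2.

H_0 = Z,  H_1 = 0,  H_2 = Z.

Fix the vertex order 1 < 2 < 3 < 4 < 5 < 6 and write every simplex with vertices in increasing order. Then dim K = 2 and the simplices of K are:

  0-simplices (6): [1], [2], [3], [4], [5], [6]
  1-simplices (12): [1,2], [1,4], [1,5], [1,6], [2,3], [2,5], [2,6], [3,4], [3,5], [3,6], [4,5], [4,6]
  2-simplices (8): [1,2,5], [1,2,6], [1,4,5], [1,4,6], [2,3,5], [2,3,6], [3,4,5], [3,4,6]

giving chain groups C_0 ≅ Z^6, C_1 ≅ Z^12, C_2 ≅ Z^8.

Boundary ∂_1: C_1 → C_0 is given by ∂[p,q] = [q] − [p]. For instance
  ∂[1,6] = [6] − [1].
This gives a 6×12 integer matrix of rank 5; reducing to Smith normal form yields diagonal entries (1,1,1,1,1).

∂_2: C_2 → C_1 sends each 2-simplex [p,q,r] to [q,r] − [p,r] + [p,q]. For instance
  ∂[2,3,6] = [3,6] − [2,6] + [2,3],
  ∂[1,2,5] = [2,5] − [1,5] + [1,2].
The resulting 12×8 matrix has rank 7, and its Smith normal form has invariant factors (1,1,1,1,1,1,1).

Reading off H_k = ker ∂_k / im ∂_{k+1}:

  H_0: rank C_0 − rank ∂_1 = 6 − 5 = 1, and the invariant factors of ∂_1 are all 1, so H_0 ≅ Z.
  H_1: rank ker ∂_1 − rank ∂_2 = (12 − 5) − 7 = 0, and the invariant factors of ∂_2 are all 1, so H_1 ≅ 0.
  H_2: rank ker ∂_2 − rank ∂_3 = (8 − 7) − 0 = 1, and there is no ∂_3, so H_2 ≅ Z.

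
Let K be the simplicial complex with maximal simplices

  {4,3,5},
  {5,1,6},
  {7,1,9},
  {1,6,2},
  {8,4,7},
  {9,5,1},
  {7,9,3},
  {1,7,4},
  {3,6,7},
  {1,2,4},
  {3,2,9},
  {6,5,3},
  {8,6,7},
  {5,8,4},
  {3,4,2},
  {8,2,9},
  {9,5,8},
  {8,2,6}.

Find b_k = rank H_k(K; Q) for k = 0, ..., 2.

b_0 = 1, b_1 = 2, b_2 = 1.

Order the vertices as 1 < 2 < 3 < 4 < 5 < 6 < 7 < 8 < 9. Listing each simplex with vertices in this order, K has dimension 2 with simplices:

  0-simplices (9): [1], [2], [3], [4], [5], [6], [7], [8], [9]
  1-simplices (27): (27 of them)
  2-simplices (18): [1,2,4], [1,2,6], [1,4,7], [1,5,6], [1,5,9], [1,7,9], [2,3,4], [2,3,9], [2,6,8], [2,8,9], [3,4,5], [3,5,6], [3,6,7], [3,7,9], [4,5,8], [4,7,8], [5,8,9], [6,7,8]

so the chain groups are C_0 ≅ Z^9, C_1 ≅ Z^27, C_2 ≅ Z^18.

The boundary map ∂_1: C_1 → C_0 maps an edge to its endpoints' difference, ∂[p,q] = q − p. For instance
  ∂[5,6] = [6] − [5].
This gives a 9×27 integer matrix of rank 8; reducing to Smith normal form yields diagonal entries (1,1,1,1,1,1,1,1).

Boundary ∂_2: C_2 → C_1 acts by ∂[p,q,r] = [q,r] − [p,r] + [p,q]. For instance
  ∂[1,2,4] = [2,4] − [1,4] + [1,2],
  ∂[1,2,6] = [2,6] − [1,6] + [1,2].
The 27×18 boundary matrix has rank 17 and Smith normal form diag(1,1,1,1,1,1,1,1,1,1,1,1,1,1,1,1,1).

Reading off H_k = ker ∂_k / im ∂_{k+1}:

  H_0: rank C_0 − rank ∂_1 = 9 − 8 = 1, and the invariant factors of ∂_1 are all 1, so H_0 = Z.
  H_1: rank ker ∂_1 − rank ∂_2 = (27 − 8) − 17 = 2, and the invariant factors of ∂_2 are all 1, so H_1 = Z^2.
  H_2: rank ker ∂_2 − rank ∂_3 = (18 − 17) − 0 = 1, and there is no ∂_3, so H_2 = Z.

As a check, the Euler characteristic is 9 − 27 + 18 = 0, which agrees with 1 − 2 + 1 = 0.
(K is a triangulation of the torus T^2.)

Hence the Betti numbers are b_0 = 1, b_1 = 2, b_2 = 1.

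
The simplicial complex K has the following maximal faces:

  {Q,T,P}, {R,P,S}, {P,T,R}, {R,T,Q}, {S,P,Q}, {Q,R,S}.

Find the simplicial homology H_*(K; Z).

H_0 = Z,  H_1 = 0,  H_2 = Z.

Fix the vertex order P < Q < R < S < T and write every simplex with vertices in increasing order. Then dim K = 2 and the simplices of K are:

  0-simplices (5): P, Q, R, S, T
  1-simplices (9): PQ, PR, PS, PT, QR, QS, QT, RS, RT
  2-simplices (6): PQS, PQT, PRS, PRT, QRS, QRT

giving chain groups C_0 ≅ Z^5, C_1 ≅ Z^9, C_2 ≅ Z^6.

∂_1: C_1 → C_0 is given by ∂[p,q] = [q] − [p]. For instance
  ∂PT = T − P.
The resulting 5×9 matrix has rank 4, and its Smith normal form has invariant factors (1,1,1,1).

The boundary map ∂_2: C_2 → C_1 sends each 2-simplex [p,q,r] to [q,r] − [p,r] + [p,q]. For instance
  ∂PRS = RS − PS + PR,
  ∂QRS = RS − QS + QR.
The 9×6 boundary matrix has rank 5 and Smith normal form diag(1,1,1,1,1).

Now H_k = ker ∂_k / im ∂_{k+1}, so:

  H_0: rank C_0 − rank ∂_1 = 5 − 4 = 1, and the invariant factors of ∂_1 are all 1, so H_0 = Z.
  H_1: rank ker ∂_1 − rank ∂_2 = (9 − 4) − 5 = 0, and the invariant factors of ∂_2 are all 1, so H_1 = 0.
  H_2: rank ker ∂_2 − rank ∂_3 = (6 − 5) − 0 = 1, and there is no ∂_3, so H_2 = Z.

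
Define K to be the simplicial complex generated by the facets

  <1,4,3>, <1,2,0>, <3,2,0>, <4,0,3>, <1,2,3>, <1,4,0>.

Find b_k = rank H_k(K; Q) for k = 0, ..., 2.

b_0 = 1, b_1 = 0, b_2 = 1.

Take the total order 0 < 1 < 2 < 3 < 4 on the vertex set. Then K (dimension 2) consists of the simplices:

  0-simplices (5): [0], [1], [2], [3], [4]
  1-simplices (9): [0,1], [0,2], [0,3], [0,4], [1,2], [1,3], [1,4], [2,3], [3,4]
  2-simplices (6): [0,1,2], [0,1,4], [0,2,3], [0,3,4], [1,2,3], [1,3,4]

so the chain groups are C_0 ≅ Z^5, C_1 ≅ Z^9, C_2 ≅ Z^6.

∂_1: C_1 → C_0 sends each edge [p,q] (with p < q) to q − p.
The 5×9 boundary matrix has rank 4 and Smith normal form diag(1,1,1,1).

Boundary ∂_2: C_2 → C_1 maps a triangle to the signed sum of its edges. For instance
  ∂[1,2,3] = [2,3] − [1,3] + [1,2],
  ∂[0,1,2] = [1,2] − [0,2] + [0,1].
This gives a 9×6 integer matrix of rank 5; reducing to Smith normal form yields diagonal entries (1,1,1,1,1).

Now H_k = ker ∂_k / im ∂_{k+1}, so:

  H_0: rank C_0 − rank ∂_1 = 5 − 4 = 1, and the invariant factors of ∂_1 are all 1, so H_0 = Z.
  H_1: rank ker ∂_1 − rank ∂_2 = (9 − 4) − 5 = 0, and the invariant factors of ∂_2 are all 1, so H_1 = 0.
  H_2: rank ker ∂_2 − rank ∂_3 = (6 − 5) − 0 = 1, and there is no ∂_3, so H_2 = Z.

Hence the Betti numbers are b_0 = 1, b_1 = 0, b_2 = 1.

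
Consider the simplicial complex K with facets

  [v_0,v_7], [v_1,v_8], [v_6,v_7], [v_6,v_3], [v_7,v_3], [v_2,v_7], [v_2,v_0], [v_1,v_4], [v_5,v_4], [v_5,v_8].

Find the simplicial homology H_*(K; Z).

H_0 ≅ Z^2,  H_1 ≅ Z^3.

We work with the vertex ordering v_0 < v_1 < v_2 < v_3 < v_4 < v_5 < v_6 < v_7 < v_8. The simplices of K, each written with vertices in increasing order, are:

  0-simplices (9): [v_0], [v_1], [v_2], [v_3], [v_4], [v_5], [v_6], [v_7], [v_8]
  1-simplices (10): [v_0,v_2], [v_0,v_7], [v_1,v_4], [v_1,v_8], [v_2,v_7], [v_3,v_6], [v_3,v_7], [v_4,v_5], [v_5,v_8], [v_6,v_7]

so the chain groups are C_0 ≅ Z^9, C_1 ≅ Z^10.

∂_1: C_1 → C_0 is given by ∂[p,q] = [q] − [p]. For instance
  ∂[v_1,v_8] = [v_8] − [v_1].
As a 9×10 matrix over Z this has rank 7, with invariant factors (1,1,1,1,1,1,1).

Computing H_k = (kernel of ∂_k) / (image of ∂_{k+1}):

  H_0: rank C_0 − rank ∂_1 = 9 − 7 = 2, and the invariant factors of ∂_1 are all 1, so H_0 = Z^2.
  H_1: rank ker ∂_1 − rank ∂_2 = (10 − 7) − 0 = 3, and there is no ∂_2, so H_1 = Z^3.

(K is a triangulation of the disjoint union of a wedge of 2 circles and the circle S^1.)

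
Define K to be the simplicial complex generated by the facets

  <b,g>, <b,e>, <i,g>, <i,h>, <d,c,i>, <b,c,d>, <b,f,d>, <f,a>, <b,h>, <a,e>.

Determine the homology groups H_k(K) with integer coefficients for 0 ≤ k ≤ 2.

H_0 ≅ Z,  H_1 ≅ Z^3,  H_2 = 0.

Order the vertices as a < b < c < d < e < f < g < h < i. Listing each simplex with vertices in this order, K has dimension 2 with simplices:

  0-simplices (9): a, b, c, d, e, f, g, h, i
  1-simplices (14): ae, af, bc, bd, be, bf, bg, bh, cd, ci, df, di, gi, hi
  2-simplices (3): bcd, bdf, cdi

giving chain groups C_0 ≅ Z^9, C_1 ≅ Z^14, C_2 ≅ Z^3.

∂_1: C_1 → C_0 is given by ∂[p,q] = [q] − [p]. For instance
  ∂ci = i − c.
This gives a 9×14 integer matrix of rank 8; reducing to Smith normal form yields diagonal entries (1,1,1,1,1,1,1,1).

∂_2: C_2 → C_1 sends each 2-simplex [p,q,r] to [q,r] − [p,r] + [p,q]. For instance
  ∂bdf = df − bf + bd,
  ∂cdi = di − ci + cd.
The 14×3 boundary matrix has rank 3 and Smith normal form diag(1,1,1).

From H_k ≅ ker(∂_k) / im(∂_{k+1}) we obtain:

  H_0: rank C_0 − rank ∂_1 = 9 − 8 = 1, and the invariant factors of ∂_1 are all 1, so H_0 = Z.
  H_1: rank ker ∂_1 − rank ∂_2 = (14 − 8) − 3 = 3, and the invariant factors of ∂_2 are all 1, so H_1 = Z^3.
  H_2: rank ker ∂_2 − rank ∂_3 = (3 − 3) − 0 = 0, and there is no ∂_3, so H_2 = 0.

As a check, the Euler characteristic is 9 − 14 + 3 = -2, which agrees with 1 − 3 + 0 = -2.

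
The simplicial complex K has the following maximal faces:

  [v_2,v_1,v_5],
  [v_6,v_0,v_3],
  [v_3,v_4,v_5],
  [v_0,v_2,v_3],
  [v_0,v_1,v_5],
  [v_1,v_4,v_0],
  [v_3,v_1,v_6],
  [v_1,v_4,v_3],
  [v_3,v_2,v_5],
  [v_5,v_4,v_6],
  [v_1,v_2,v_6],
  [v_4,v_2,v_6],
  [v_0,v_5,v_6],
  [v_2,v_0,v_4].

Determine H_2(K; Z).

H_2 = Z.

K has 7 vertices, 21 edges, 14 triangles.
rank ∂_2 = 13, rank ∂_3 = 0 ⇒ b_2 = 14 − 13 − 0 = 1. So H_2 = Z.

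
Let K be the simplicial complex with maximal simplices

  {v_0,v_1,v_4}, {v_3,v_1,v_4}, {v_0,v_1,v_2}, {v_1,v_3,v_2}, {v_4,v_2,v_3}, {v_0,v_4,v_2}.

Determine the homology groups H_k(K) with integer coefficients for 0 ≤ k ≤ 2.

We work with the vertex ordering v_0 < v_1 < v_2 < v_3 < v_4. The simplices of K, each written with vertices in increasing order, are:

  0-simplices (5): [v_0], [v_1], [v_2], [v_3], [v_4]
  1-simplices (9): [v_0,v_1], [v_0,v_2], [v_0,v_4], [v_1,v_2], [v_1,v_3], [v_1,v_4], [v_2,v_3], [v_2,v_4], [v_3,v_4]
  2-simplices (6): [v_0,v_1,v_2], [v_0,v_1,v_4], [v_0,v_2,v_4], [v_1,v_2,v_3], [v_1,v_3,v_4], [v_2,v_3,v_4]

Hence C_0 ≅ Z^5, C_1 ≅ Z^9, C_2 ≅ Z^6.

The boundary map ∂_1: C_1 → C_0 sends each edge [p,q] (with p < q) to q − p. For instance
  ∂[v_0,v_1] = [v_1] − [v_0].
The 5×9 boundary matrix has rank 4 and Smith normal form diag(1,1,1,1).

Boundary ∂_2: C_2 → C_1 sends each 2-simplex [p,q,r] to [q,r] − [p,r] + [p,q]. For instance
  ∂[v_0,v_1,v_4] = [v_1,v_4] − [v_0,v_4] + [v_0,v_1],
  ∂[v_0,v_1,v_2] = [v_1,v_2] − [v_0,v_2] + [v_0,v_1].
As a 9×6 matrix over Z this has rank 5, with invariant factors (1,1,1,1,1).

Computing H_k = (kernel of ∂_k) / (image of ∂_{k+1}):

  H_0: rank C_0 − rank ∂_1 = 5 − 4 = 1, and the invariant factors of ∂_1 are all 1, so H_0 ≅ Z.
  H_1: rank ker ∂_1 − rank ∂_2 = (9 − 4) − 5 = 0, and the invariant factors of ∂_2 are all 1, so H_1 ≅ 0.
  H_2: rank ker ∂_2 − rank ∂_3 = (6 − 5) − 0 = 1, and there is no ∂_3, so H_2 ≅ Z.

H_0 = Z,  H_1 = 0,  H_2 = Z.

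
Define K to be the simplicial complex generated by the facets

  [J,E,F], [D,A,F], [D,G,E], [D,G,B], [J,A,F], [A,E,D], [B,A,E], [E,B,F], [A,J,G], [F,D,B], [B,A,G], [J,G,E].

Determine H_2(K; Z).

H_2 = 0.

Take the total order A < B < D < E < F < G < J on the vertex set. Then K (dimension 2) consists of the simplices:

  0-simplices (7): A, B, D, E, F, G, J
  1-simplices (18): AB, AD, AE, AF, AG, AJ, BD, BE, BF, BG, DE, DF, DG, EF, EG, EJ, FJ, GJ
  2-simplices (12): ABE, ABG, ADE, ADF, AFJ, AGJ, BDF, BDG, BEF, DEG, EFJ, EGJ

Hence C_0 ≅ Z^7, C_1 ≅ Z^18, C_2 ≅ Z^12.

∂_1: C_1 → C_0 maps an edge to its endpoints' difference, ∂[p,q] = q − p. For instance
  ∂AF = F − A.
This gives a 7×18 integer matrix of rank 6; reducing to Smith normal form yields diagonal entries (1,1,1,1,1,1).

Boundary ∂_2: C_2 → C_1 acts by ∂[p,q,r] = [q,r] − [p,r] + [p,q]. For instance
  ∂BDF = DF − BF + BD,
  ∂DEG = EG − DG + DE.
The 18×12 boundary matrix has rank 12 and Smith normal form diag(1,1,1,1,1,1,1,1,1,1,1,2).

Computing H_k = (kernel of ∂_k) / (image of ∂_{k+1}):

  H_2: rank ker ∂_2 − rank ∂_3 = (12 − 12) − 0 = 0, and there is no ∂_3, so H_2 = 0.

(K is a triangulation of the real projective plane RP^2.)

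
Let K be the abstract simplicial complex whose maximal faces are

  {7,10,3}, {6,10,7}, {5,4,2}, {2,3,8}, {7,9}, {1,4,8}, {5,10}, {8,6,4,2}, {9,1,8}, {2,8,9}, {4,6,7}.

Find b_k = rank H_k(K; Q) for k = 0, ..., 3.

K has 10 vertices, 23 edges, 12 triangles, 1 3-simplex.
rank ∂_0 = 0, rank ∂_1 = 9 ⇒ b_0 = 10 − 0 − 9 = 1; all invariant factors of ∂_1 are 1 so no torsion. So H_0 = Z.
rank ∂_1 = 9, rank ∂_2 = 11 ⇒ b_1 = 23 − 9 − 11 = 3; all invariant factors of ∂_2 are 1 so no torsion. So H_1 = Z^3.
rank ∂_2 = 11, rank ∂_3 = 1 ⇒ b_2 = 12 − 11 − 1 = 0; all invariant factors of ∂_3 are 1 so no torsion. So H_2 = 0.
rank ∂_3 = 1, rank ∂_4 = 0 ⇒ b_3 = 1 − 1 − 0 = 0. So H_3 = 0.

b_0 = 1, b_1 = 3, b_2 = 0, b_3 = 0.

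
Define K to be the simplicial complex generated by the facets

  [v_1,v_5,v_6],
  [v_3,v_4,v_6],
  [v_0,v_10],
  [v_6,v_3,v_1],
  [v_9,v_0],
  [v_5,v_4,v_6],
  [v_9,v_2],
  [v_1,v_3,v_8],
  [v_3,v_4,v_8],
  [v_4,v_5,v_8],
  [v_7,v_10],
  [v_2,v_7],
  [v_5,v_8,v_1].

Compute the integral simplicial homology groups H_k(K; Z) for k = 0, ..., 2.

H_0 = Z^2,  H_1 = Z,  H_2 = Z.

Take the total order v_0 < v_1 < v_2 < v_3 < v_4 < v_5 < v_6 < v_7 < v_8 < v_9 < v_10 on the vertex set. Then K (dimension 2) consists of the simplices:

  0-simplices (11): [v_0], [v_1], [v_2], [v_3], [v_4], [v_5], [v_6], [v_7], [v_8], [v_9], [v_10]
  1-simplices (17): (17 of them)
  2-simplices (8): [v_1,v_3,v_6], [v_1,v_3,v_8], [v_1,v_5,v_6], [v_1,v_5,v_8], [v_3,v_4,v_6], [v_3,v_4,v_8], [v_4,v_5,v_6], [v_4,v_5,v_8]

giving chain groups C_0 ≅ Z^11, C_1 ≅ Z^17, C_2 ≅ Z^8.

The boundary map ∂_1: C_1 → C_0 sends each edge [p,q] (with p < q) to q − p. For instance
  ∂[v_3,v_6] = [v_6] − [v_3].
As a 11×17 matrix over Z this has rank 9, with invariant factors (1,1,1,1,1,1,1,1,1).

The boundary map ∂_2: C_2 → C_1 acts by ∂[p,q,r] = [q,r] − [p,r] + [p,q]. For instance
  ∂[v_3,v_4,v_6] = [v_4,v_6] − [v_3,v_6] + [v_3,v_4],
  ∂[v_1,v_5,v_6] = [v_5,v_6] − [v_1,v_6] + [v_1,v_5].
The 17×8 boundary matrix has rank 7 and Smith normal form diag(1,1,1,1,1,1,1).

From H_k ≅ ker(∂_k) / im(∂_{k+1}) we obtain:

  H_0: rank C_0 − rank ∂_1 = 11 − 9 = 2, and the invariant factors of ∂_1 are all 1, so H_0 ≅ Z^2.
  H_1: rank ker ∂_1 − rank ∂_2 = (17 − 9) − 7 = 1, and the invariant factors of ∂_2 are all 1, so H_1 ≅ Z.
  H_2: rank ker ∂_2 − rank ∂_3 = (8 − 7) − 0 = 1, and there is no ∂_3, so H_2 ≅ Z.

As a check, the Euler characteristic is 11 − 17 + 8 = 2, which agrees with 2 − 1 + 1 = 2.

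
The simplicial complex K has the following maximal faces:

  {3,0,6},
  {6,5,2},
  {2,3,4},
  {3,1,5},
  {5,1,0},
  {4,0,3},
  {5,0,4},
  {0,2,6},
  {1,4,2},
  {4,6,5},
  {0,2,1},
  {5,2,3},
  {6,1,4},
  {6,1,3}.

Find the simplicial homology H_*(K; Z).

Fix the vertex order 0 < 1 < 2 < 3 < 4 < 5 < 6 and write every simplex with vertices in increasing order. Then dim K = 2 and the simplices of K are:

  0-simplices (7): [0], [1], [2], [3], [4], [5], [6]
  1-simplices (21): [0,1], [0,2], [0,3], [0,4], [0,5], [0,6], [1,2], [1,3], [1,4], [1,5], [1,6], [2,3], [2,4], [2,5], [2,6], [3,4], [3,5], [3,6], [4,5], [4,6], [5,6]
  2-simplices (14): [0,1,2], [0,1,5], [0,2,6], [0,3,4], [0,3,6], [0,4,5], [1,2,4], [1,3,5], [1,3,6], [1,4,6], [2,3,4], [2,3,5], [2,5,6], [4,5,6]

giving chain groups C_0 ≅ Z^7, C_1 ≅ Z^21, C_2 ≅ Z^14.

The boundary map ∂_1: C_1 → C_0 maps an edge to its endpoints' difference, ∂[p,q] = q − p. For instance
  ∂[1,5] = [5] − [1].
The 7×21 boundary matrix has rank 6 and Smith normal form diag(1,1,1,1,1,1).

Boundary ∂_2: C_2 → C_1 sends each 2-simplex [p,q,r] to [q,r] − [p,r] + [p,q]. For instance
  ∂[0,1,5] = [1,5] − [0,5] + [0,1],
  ∂[0,4,5] = [4,5] − [0,5] + [0,4].
As a 21×14 matrix over Z this has rank 13, with invariant factors (1,1,1,1,1,1,1,1,1,1,1,1,1).

Reading off H_k = ker ∂_k / im ∂_{k+1}:

  H_0: rank C_0 − rank ∂_1 = 7 − 6 = 1, and the invariant factors of ∂_1 are all 1, so H_0 = Z.
  H_1: rank ker ∂_1 − rank ∂_2 = (21 − 6) − 13 = 2, and the invariant factors of ∂_2 are all 1, so H_1 = Z^2.
  H_2: rank ker ∂_2 − rank ∂_3 = (14 − 13) − 0 = 1, and there is no ∂_3, so H_2 = Z.

As a check, the Euler characteristic is 7 − 21 + 14 = 0, which agrees with 1 − 2 + 1 = 0.

H_0 = Z,  H_1 = Z^2,  H_2 = Z.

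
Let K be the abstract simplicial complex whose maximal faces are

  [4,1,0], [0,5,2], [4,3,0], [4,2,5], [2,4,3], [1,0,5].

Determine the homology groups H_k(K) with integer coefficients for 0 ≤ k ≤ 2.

H_0 ≅ Z,  H_1 ≅ Z,  H_2 = 0.

Order the vertices as 0 < 1 < 2 < 3 < 4 < 5. Listing each simplex with vertices in this order, K has dimension 2 with simplices:

  0-simplices (6): [0], [1], [2], [3], [4], [5]
  1-simplices (12): [0,1], [0,2], [0,3], [0,4], [0,5], [1,4], [1,5], [2,3], [2,4], [2,5], [3,4], [4,5]
  2-simplices (6): [0,1,4], [0,1,5], [0,2,5], [0,3,4], [2,3,4], [2,4,5]

so the chain groups are C_0 ≅ Z^6, C_1 ≅ Z^12, C_2 ≅ Z^6.

Boundary ∂_1: C_1 → C_0 sends each edge [p,q] (with p < q) to q − p.
As a 6×12 matrix over Z this has rank 5, with invariant factors (1,1,1,1,1).

Boundary ∂_2: C_2 → C_1 acts by ∂[p,q,r] = [q,r] − [p,r] + [p,q]. For instance
  ∂[0,2,5] = [2,5] − [0,5] + [0,2],
  ∂[0,1,5] = [1,5] − [0,5] + [0,1].
As a 12×6 matrix over Z this has rank 6, with invariant factors (1,1,1,1,1,1).

Now H_k = ker ∂_k / im ∂_{k+1}, so:

  H_0: rank C_0 − rank ∂_1 = 6 − 5 = 1, and the invariant factors of ∂_1 are all 1, so H_0 = Z.
  H_1: rank ker ∂_1 − rank ∂_2 = (12 − 5) − 6 = 1, and the invariant factors of ∂_2 are all 1, so H_1 = Z.
  H_2: rank ker ∂_2 − rank ∂_3 = (6 − 6) − 0 = 0, and there is no ∂_3, so H_2 = 0.

(K is a triangulation of the cylinder S^1 x I.)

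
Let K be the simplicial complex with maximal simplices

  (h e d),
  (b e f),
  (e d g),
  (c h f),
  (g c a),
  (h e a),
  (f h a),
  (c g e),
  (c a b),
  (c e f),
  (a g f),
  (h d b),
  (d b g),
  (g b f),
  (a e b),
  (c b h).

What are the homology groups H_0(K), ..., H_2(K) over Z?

Take the total order a < b < c < d < e < f < g < h on the vertex set. Then K (dimension 2) consists of the simplices:

  0-simplices (8): a, b, c, d, e, f, g, h
  1-simplices (24): ab, ac, ae, af, ag, ah, bc, bd, be, bf, bg, bh, ce, cf, cg, ch, de, dg, dh, ef, eg, eh, fg, fh
  2-simplices (16): abc, abe, acg, aeh, afg, afh, bch, bdg, bdh, bef, bfg, cef, ceg, cfh, deg, deh

so the chain groups are C_0 ≅ Z^8, C_1 ≅ Z^24, C_2 ≅ Z^16.

∂_1: C_1 → C_0 is given by ∂[p,q] = [q] − [p].
The resulting 8×24 matrix has rank 7, and its Smith normal form has invariant factors (1,1,1,1,1,1,1).

∂_2: C_2 → C_1 maps a triangle to the signed sum of its edges. For instance
  ∂bdg = dg − bg + bd,
  ∂acg = cg − ag + ac.
The 24×16 boundary matrix has rank 15 and Smith normal form diag(1,1,1,1,1,1,1,1,1,1,1,1,1,1,1).

Computing H_k = (kernel of ∂_k) / (image of ∂_{k+1}):

  H_0: rank C_0 − rank ∂_1 = 8 − 7 = 1, and the invariant factors of ∂_1 are all 1, so H_0 ≅ Z.
  H_1: rank ker ∂_1 − rank ∂_2 = (24 − 7) − 15 = 2, and the invariant factors of ∂_2 are all 1, so H_1 ≅ Z^2.
  H_2: rank ker ∂_2 − rank ∂_3 = (16 − 15) − 0 = 1, and there is no ∂_3, so H_2 ≅ Z.

H_0 ≅ Z,  H_1 ≅ Z^2,  H_2 ≅ Z.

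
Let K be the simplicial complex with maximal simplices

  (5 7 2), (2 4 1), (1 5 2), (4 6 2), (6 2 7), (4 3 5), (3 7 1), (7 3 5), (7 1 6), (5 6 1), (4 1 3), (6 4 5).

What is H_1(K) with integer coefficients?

We work with the vertex ordering 1 < 2 < 3 < 4 < 5 < 6 < 7. The simplices of K, each written with vertices in increasing order, are:

  0-simplices (7): [1], [2], [3], [4], [5], [6], [7]
  1-simplices (18): [1,2], [1,3], [1,4], [1,5], [1,6], [1,7], [2,4], [2,5], [2,6], [2,7], [3,4], [3,5], [3,7], [4,5], [4,6], [5,6], [5,7], [6,7]
  2-simplices (12): [1,2,4], [1,2,5], [1,3,4], [1,3,7], [1,5,6], [1,6,7], [2,4,6], [2,5,7], [2,6,7], [3,4,5], [3,5,7], [4,5,6]

giving chain groups C_0 ≅ Z^7, C_1 ≅ Z^18, C_2 ≅ Z^12.

Boundary ∂_1: C_1 → C_0 maps an edge to its endpoints' difference, ∂[p,q] = q − p. For instance
  ∂[5,6] = [6] − [5].
This gives a 7×18 integer matrix of rank 6; reducing to Smith normal form yields diagonal entries (1,1,1,1,1,1).

∂_2: C_2 → C_1 maps a triangle to the signed sum of its edges. For instance
  ∂[1,2,5] = [2,5] − [1,5] + [1,2],
  ∂[3,5,7] = [5,7] − [3,7] + [3,5].
The resulting 18×12 matrix has rank 12, and its Smith normal form has invariant factors (1,1,1,1,1,1,1,1,1,1,1,2).

Now H_k = ker ∂_k / im ∂_{k+1}, so:

  H_1: rank ker ∂_1 − rank ∂_2 = (18 − 6) − 12 = 0, and ∂_2 has invariant factor 2 > 1, so H_1 = Z/2Z.

H_1 ≅ Z/2Z.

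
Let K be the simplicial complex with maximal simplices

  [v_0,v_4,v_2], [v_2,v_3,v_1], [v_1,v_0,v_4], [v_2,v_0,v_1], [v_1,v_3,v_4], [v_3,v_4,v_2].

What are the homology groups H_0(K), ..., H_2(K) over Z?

H_0 = Z,  H_1 = 0,  H_2 = Z.

Order the vertices as v_0 < v_1 < v_2 < v_3 < v_4. Listing each simplex with vertices in this order, K has dimension 2 with simplices:

  0-simplices (5): [v_0], [v_1], [v_2], [v_3], [v_4]
  1-simplices (9): [v_0,v_1], [v_0,v_2], [v_0,v_4], [v_1,v_2], [v_1,v_3], [v_1,v_4], [v_2,v_3], [v_2,v_4], [v_3,v_4]
  2-simplices (6): [v_0,v_1,v_2], [v_0,v_1,v_4], [v_0,v_2,v_4], [v_1,v_2,v_3], [v_1,v_3,v_4], [v_2,v_3,v_4]

so the chain groups are C_0 ≅ Z^5, C_1 ≅ Z^9, C_2 ≅ Z^6.

∂_1: C_1 → C_0 sends each edge [p,q] (with p < q) to q − p.
The 5×9 boundary matrix has rank 4 and Smith normal form diag(1,1,1,1).

The boundary map ∂_2: C_2 → C_1 maps a triangle to the signed sum of its edges. For instance
  ∂[v_0,v_1,v_2] = [v_1,v_2] − [v_0,v_2] + [v_0,v_1],
  ∂[v_1,v_3,v_4] = [v_3,v_4] − [v_1,v_4] + [v_1,v_3].
As a 9×6 matrix over Z this has rank 5, with invariant factors (1,1,1,1,1).

Computing H_k = (kernel of ∂_k) / (image of ∂_{k+1}):

  H_0: rank C_0 − rank ∂_1 = 5 − 4 = 1, and the invariant factors of ∂_1 are all 1, so H_0 = Z.
  H_1: rank ker ∂_1 − rank ∂_2 = (9 − 4) − 5 = 0, and the invariant factors of ∂_2 are all 1, so H_1 = 0.
  H_2: rank ker ∂_2 − rank ∂_3 = (6 − 5) − 0 = 1, and there is no ∂_3, so H_2 = Z.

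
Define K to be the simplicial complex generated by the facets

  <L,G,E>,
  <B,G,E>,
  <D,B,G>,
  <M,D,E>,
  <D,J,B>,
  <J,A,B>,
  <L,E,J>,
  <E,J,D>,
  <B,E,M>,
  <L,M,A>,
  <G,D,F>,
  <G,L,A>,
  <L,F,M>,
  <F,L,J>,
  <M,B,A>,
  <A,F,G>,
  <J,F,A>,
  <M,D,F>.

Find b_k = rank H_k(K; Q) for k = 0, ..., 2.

b_0 = 1, b_1 = 1, b_2 = 0.

We work with the vertex ordering A < B < D < E < F < G < J < L < M. The simplices of K, each written with vertices in increasing order, are:

  0-simplices (9): A, B, D, E, F, G, J, L, M
  1-simplices (27): AB, AF, AG, AJ, AL, AM, BD, BE, BG, BJ, BM, DE, DF, DG, DJ, DM, EG, EJ, EL, EM, FG, FJ, FL, FM, GL, JL, LM
  2-simplices (18): ABJ, ABM, AFG, AFJ, AGL, ALM, BDG, BDJ, BEG, BEM, DEJ, DEM, DFG, DFM, EGL, EJL, FJL, FLM

so the chain groups are C_0 ≅ Z^9, C_1 ≅ Z^27, C_2 ≅ Z^18.

∂_1: C_1 → C_0 maps an edge to its endpoints' difference, ∂[p,q] = q − p. For instance
  ∂FL = L − F.
The 9×27 boundary matrix has rank 8 and Smith normal form diag(1,1,1,1,1,1,1,1).

Boundary ∂_2: C_2 → C_1 maps a triangle to the signed sum of its edges. For instance
  ∂ABJ = BJ − AJ + AB,
  ∂ALM = LM − AM + AL.
As a 27×18 matrix over Z this has rank 18, with invariant factors (1,1,1,1,1,1,1,1,1,1,1,1,1,1,1,1,1,2).

Now H_k = ker ∂_k / im ∂_{k+1}, so:

  H_0: rank C_0 − rank ∂_1 = 9 − 8 = 1, and the invariant factors of ∂_1 are all 1, so H_0 ≅ Z.
  H_1: rank ker ∂_1 − rank ∂_2 = (27 − 8) − 18 = 1, and ∂_2 has invariant factor 2 > 1, so H_1 ≅ Z × Z/2.
  H_2: rank ker ∂_2 − rank ∂_3 = (18 − 18) − 0 = 0, and there is no ∂_3, so H_2 ≅ 0.

Hence the Betti numbers are b_0 = 1, b_1 = 1, b_2 = 0.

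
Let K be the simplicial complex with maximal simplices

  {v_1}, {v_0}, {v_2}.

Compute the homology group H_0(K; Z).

K has 3 vertices.
rank ∂_0 = 0, rank ∂_1 = 0 ⇒ b_0 = 3 − 0 − 0 = 3. So H_0 = Z^3.

H_0 = Z^3.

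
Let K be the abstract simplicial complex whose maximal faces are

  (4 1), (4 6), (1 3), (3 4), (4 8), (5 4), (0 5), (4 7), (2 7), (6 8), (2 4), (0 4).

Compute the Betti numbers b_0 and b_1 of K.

Fix the vertex order 0 < 1 < 2 < 3 < 4 < 5 < 6 < 7 < 8 and write every simplex with vertices in increasing order. Then dim K = 1 and the simplices of K are:

  0-simplices (9): [0], [1], [2], [3], [4], [5], [6], [7], [8]
  1-simplices (12): [0,4], [0,5], [1,3], [1,4], [2,4], [2,7], [3,4], [4,5], [4,6], [4,7], [4,8], [6,8]

Hence C_0 ≅ Z^9, C_1 ≅ Z^12.

Boundary ∂_1: C_1 → C_0 sends each edge [p,q] (with p < q) to q − p. For instance
  ∂[4,6] = [6] − [4].
The 9×12 boundary matrix has rank 8 and Smith normal form diag(1,1,1,1,1,1,1,1).

Reading off H_k = ker ∂_k / im ∂_{k+1}:

  H_0: rank C_0 − rank ∂_1 = 9 − 8 = 1, and the invariant factors of ∂_1 are all 1, so H_0 ≅ Z.
  H_1: rank ker ∂_1 − rank ∂_2 = (12 − 8) − 0 = 4, and there is no ∂_2, so H_1 ≅ Z^4.

Hence the Betti numbers are b_0 = 1, b_1 = 4.

b_0 = 1, b_1 = 4.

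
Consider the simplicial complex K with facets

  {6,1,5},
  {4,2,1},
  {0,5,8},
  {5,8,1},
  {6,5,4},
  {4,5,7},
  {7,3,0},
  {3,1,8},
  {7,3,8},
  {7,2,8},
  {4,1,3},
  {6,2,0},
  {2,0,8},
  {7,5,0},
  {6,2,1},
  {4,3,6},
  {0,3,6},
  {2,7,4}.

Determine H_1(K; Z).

H_1 = Z ⊕ Z/2Z.

Fix the vertex order 0 < 1 < 2 < 3 < 4 < 5 < 6 < 7 < 8 and write every simplex with vertices in increasing order. Then dim K = 2 and the simplices of K are:

  0-simplices (9): [0], [1], [2], [3], [4], [5], [6], [7], [8]
  1-simplices (27): (27 of them)
  2-simplices (18): [0,2,6], [0,2,8], [0,3,6], [0,3,7], [0,5,7], [0,5,8], [1,2,4], [1,2,6], [1,3,4], [1,3,8], [1,5,6], [1,5,8], [2,4,7], [2,7,8], [3,4,6], [3,7,8], [4,5,6], [4,5,7]

giving chain groups C_0 ≅ Z^9, C_1 ≅ Z^27, C_2 ≅ Z^18.

Boundary ∂_1: C_1 → C_0 is given by ∂[p,q] = [q] − [p].
The resulting 9×27 matrix has rank 8, and its Smith normal form has invariant factors (1,1,1,1,1,1,1,1).

∂_2: C_2 → C_1 maps a triangle to the signed sum of its edges. For instance
  ∂[4,5,6] = [5,6] − [4,6] + [4,5],
  ∂[1,5,6] = [5,6] − [1,6] + [1,5].
The 27×18 boundary matrix has rank 18 and Smith normal form diag(1,1,1,1,1,1,1,1,1,1,1,1,1,1,1,1,1,2).

From H_k ≅ ker(∂_k) / im(∂_{k+1}) we obtain:

  H_1: rank ker ∂_1 − rank ∂_2 = (27 − 8) − 18 = 1, and ∂_2 has invariant factor 2 > 1, so H_1 ≅ Z ⊕ Z/2Z.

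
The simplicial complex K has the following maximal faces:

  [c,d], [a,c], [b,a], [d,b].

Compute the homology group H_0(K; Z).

Take the total order a < b < c < d on the vertex set. Then K (dimension 1) consists of the simplices:

  0-simplices (4): a, b, c, d
  1-simplices (4): ab, ac, bd, cd

so the chain groups are C_0 ≅ Z^4, C_1 ≅ Z^4.

∂_1: C_1 → C_0 maps an edge to its endpoints' difference, ∂[p,q] = q − p. For instance
  ∂cd = d − c.
This gives a 4×4 integer matrix of rank 3; reducing to Smith normal form yields diagonal entries (1,1,1).

Computing H_k = (kernel of ∂_k) / (image of ∂_{k+1}):

  H_0: rank C_0 − rank ∂_1 = 4 − 3 = 1, and the invariant factors of ∂_1 are all 1, so H_0 ≅ Z.

H_0 = Z.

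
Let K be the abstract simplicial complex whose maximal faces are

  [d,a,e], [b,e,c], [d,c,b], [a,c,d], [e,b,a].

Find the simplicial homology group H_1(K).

H_1 ≅ Z.

Fix the vertex order a < b < c < d < e and write every simplex with vertices in increasing order. Then dim K = 2 and the simplices of K are:

  0-simplices (5): a, b, c, d, e
  1-simplices (10): ab, ac, ad, ae, bc, bd, be, cd, ce, de
  2-simplices (5): abe, acd, ade, bcd, bce

Hence C_0 ≅ Z^5, C_1 ≅ Z^10, C_2 ≅ Z^5.

The boundary map ∂_1: C_1 → C_0 sends each edge [p,q] (with p < q) to q − p. For instance
  ∂be = e − b.
This gives a 5×10 integer matrix of rank 4; reducing to Smith normal form yields diagonal entries (1,1,1,1).

Boundary ∂_2: C_2 → C_1 acts by ∂[p,q,r] = [q,r] − [p,r] + [p,q]. For instance
  ∂bce = ce − be + bc,
  ∂ade = de − ae + ad.
As a 10×5 matrix over Z this has rank 5, with invariant factors (1,1,1,1,1).

Now H_k = ker ∂_k / im ∂_{k+1}, so:

  H_1: rank ker ∂_1 − rank ∂_2 = (10 − 4) − 5 = 1, and the invariant factors of ∂_2 are all 1, so H_1 ≅ Z.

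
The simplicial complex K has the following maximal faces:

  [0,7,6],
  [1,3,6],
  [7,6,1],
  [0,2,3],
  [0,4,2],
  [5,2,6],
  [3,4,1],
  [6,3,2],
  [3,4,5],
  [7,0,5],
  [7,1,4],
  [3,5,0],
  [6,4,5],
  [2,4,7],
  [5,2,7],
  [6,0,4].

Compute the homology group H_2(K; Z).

H_2 = Z.

Fix the vertex order 0 < 1 < 2 < 3 < 4 < 5 < 6 < 7 and write every simplex with vertices in increasing order. Then dim K = 2 and the simplices of K are:

  0-simplices (8): [0], [1], [2], [3], [4], [5], [6], [7]
  1-simplices (24): (24 of them)
  2-simplices (16): [0,2,3], [0,2,4], [0,3,5], [0,4,6], [0,5,7], [0,6,7], [1,3,4], [1,3,6], [1,4,7], [1,6,7], [2,3,6], [2,4,7], [2,5,6], [2,5,7], [3,4,5], [4,5,6]

Hence C_0 ≅ Z^8, C_1 ≅ Z^24, C_2 ≅ Z^16.

Boundary ∂_1: C_1 → C_0 is given by ∂[p,q] = [q] − [p].
The 8×24 boundary matrix has rank 7 and Smith normal form diag(1,1,1,1,1,1,1).

Boundary ∂_2: C_2 → C_1 sends each 2-simplex [p,q,r] to [q,r] − [p,r] + [p,q]. For instance
  ∂[2,3,6] = [3,6] − [2,6] + [2,3],
  ∂[4,5,6] = [5,6] − [4,6] + [4,5].
The resulting 24×16 matrix has rank 15, and its Smith normal form has invariant factors (1,1,1,1,1,1,1,1,1,1,1,1,1,1,1).

Computing H_k = (kernel of ∂_k) / (image of ∂_{k+1}):

  H_2: rank ker ∂_2 − rank ∂_3 = (16 − 15) − 0 = 1, and there is no ∂_3, so H_2 = Z.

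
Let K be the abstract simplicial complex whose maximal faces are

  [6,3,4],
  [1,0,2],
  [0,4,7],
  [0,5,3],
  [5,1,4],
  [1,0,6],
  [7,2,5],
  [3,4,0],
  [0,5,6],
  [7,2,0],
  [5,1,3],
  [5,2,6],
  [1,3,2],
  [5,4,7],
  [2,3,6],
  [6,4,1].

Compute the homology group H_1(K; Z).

H_1 ≅ Z^2.

We work with the vertex ordering 0 < 1 < 2 < 3 < 4 < 5 < 6 < 7. The simplices of K, each written with vertices in increasing order, are:

  0-simplices (8): [0], [1], [2], [3], [4], [5], [6], [7]
  1-simplices (24): (24 of them)
  2-simplices (16): [0,1,2], [0,1,6], [0,2,7], [0,3,4], [0,3,5], [0,4,7], [0,5,6], [1,2,3], [1,3,5], [1,4,5], [1,4,6], [2,3,6], [2,5,6], [2,5,7], [3,4,6], [4,5,7]

so the chain groups are C_0 ≅ Z^8, C_1 ≅ Z^24, C_2 ≅ Z^16.

∂_1: C_1 → C_0 is given by ∂[p,q] = [q] − [p]. For instance
  ∂[2,3] = [3] − [2].
The 8×24 boundary matrix has rank 7 and Smith normal form diag(1,1,1,1,1,1,1).

Boundary ∂_2: C_2 → C_1 maps a triangle to the signed sum of its edges. For instance
  ∂[4,5,7] = [5,7] − [4,7] + [4,5],
  ∂[0,4,7] = [4,7] − [0,7] + [0,4].
The resulting 24×16 matrix has rank 15, and its Smith normal form has invariant factors (1,1,1,1,1,1,1,1,1,1,1,1,1,1,1).

Reading off H_k = ker ∂_k / im ∂_{k+1}:

  H_1: rank ker ∂_1 − rank ∂_2 = (24 − 7) − 15 = 2, and the invariant factors of ∂_2 are all 1, so H_1 ≅ Z^2.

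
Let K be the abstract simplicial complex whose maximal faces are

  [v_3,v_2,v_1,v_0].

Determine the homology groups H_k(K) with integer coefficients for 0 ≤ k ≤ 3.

We work with the vertex ordering v_0 < v_1 < v_2 < v_3. The simplices of K, each written with vertices in increasing order, are:

  0-simplices (4): [v_0], [v_1], [v_2], [v_3]
  1-simplices (6): [v_0,v_1], [v_0,v_2], [v_0,v_3], [v_1,v_2], [v_1,v_3], [v_2,v_3]
  2-simplices (4): [v_0,v_1,v_2], [v_0,v_1,v_3], [v_0,v_2,v_3], [v_1,v_2,v_3]
  3-simplices (1): [v_0,v_1,v_2,v_3]

so the chain groups are C_0 ≅ Z^4, C_1 ≅ Z^6, C_2 ≅ Z^4, C_3 ≅ Z^1.

∂_1: C_1 → C_0 sends each edge [p,q] (with p < q) to q − p.
This gives a 4×6 integer matrix of rank 3; reducing to Smith normal form yields diagonal entries (1,1,1).

Boundary ∂_2: C_2 → C_1 maps a triangle to the signed sum of its edges. For instance
  ∂[v_0,v_1,v_3] = [v_1,v_3] − [v_0,v_3] + [v_0,v_1],
  ∂[v_0,v_2,v_3] = [v_2,v_3] − [v_0,v_3] + [v_0,v_2].
The resulting 6×4 matrix has rank 3, and its Smith normal form has invariant factors (1,1,1).

∂_3: C_3 → C_2 sends each 3-simplex σ to the alternating sum Σ_i (−1)^i (σ with its i-th vertex removed). For instance
  ∂[v_0,v_1,v_2,v_3] = [v_1,v_2,v_3] − [v_0,v_2,v_3] + [v_0,v_1,v_3] − [v_0,v_1,v_2].
This gives a 4×1 integer matrix of rank 1; reducing to Smith normal form yields diagonal entries (1).

From H_k ≅ ker(∂_k) / im(∂_{k+1}) we obtain:

  H_0: rank C_0 − rank ∂_1 = 4 − 3 = 1, and the invariant factors of ∂_1 are all 1, so H_0 ≅ Z.
  H_1: rank ker ∂_1 − rank ∂_2 = (6 − 3) − 3 = 0, and the invariant factors of ∂_2 are all 1, so H_1 ≅ 0.
  H_2: rank ker ∂_2 − rank ∂_3 = (4 − 3) − 1 = 0, and the invariant factors of ∂_3 are all 1, so H_2 ≅ 0.
  H_3: rank ker ∂_3 − rank ∂_4 = (1 − 1) − 0 = 0, and there is no ∂_4, so H_3 ≅ 0.

H_0 ≅ Z,  H_1 = 0,  H_2 = 0,  H_3 = 0.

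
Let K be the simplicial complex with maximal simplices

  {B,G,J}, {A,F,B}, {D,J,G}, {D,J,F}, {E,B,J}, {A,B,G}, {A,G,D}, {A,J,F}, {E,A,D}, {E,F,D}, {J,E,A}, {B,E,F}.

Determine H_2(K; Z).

H_2 ≅ 0.

We work with the vertex ordering A < B < D < E < F < G < J. The simplices of K, each written with vertices in increasing order, are:

  0-simplices (7): A, B, D, E, F, G, J
  1-simplices (18): AB, AD, AE, AF, AG, AJ, BE, BF, BG, BJ, DE, DF, DG, DJ, EF, EJ, FJ, GJ
  2-simplices (12): ABF, ABG, ADE, ADG, AEJ, AFJ, BEF, BEJ, BGJ, DEF, DFJ, DGJ

so the chain groups are C_0 ≅ Z^7, C_1 ≅ Z^18, C_2 ≅ Z^12.

∂_1: C_1 → C_0 sends each edge [p,q] (with p < q) to q − p. For instance
  ∂AJ = J − A.
The resulting 7×18 matrix has rank 6, and its Smith normal form has invariant factors (1,1,1,1,1,1).

Boundary ∂_2: C_2 → C_1 sends each 2-simplex [p,q,r] to [q,r] − [p,r] + [p,q]. For instance
  ∂AFJ = FJ − AJ + AF,
  ∂DGJ = GJ − DJ + DG.
This gives a 18×12 integer matrix of rank 12; reducing to Smith normal form yields diagonal entries (1,1,1,1,1,1,1,1,1,1,1,2).

Reading off H_k = ker ∂_k / im ∂_{k+1}:

  H_2: rank ker ∂_2 − rank ∂_3 = (12 − 12) − 0 = 0, and there is no ∂_3, so H_2 = 0.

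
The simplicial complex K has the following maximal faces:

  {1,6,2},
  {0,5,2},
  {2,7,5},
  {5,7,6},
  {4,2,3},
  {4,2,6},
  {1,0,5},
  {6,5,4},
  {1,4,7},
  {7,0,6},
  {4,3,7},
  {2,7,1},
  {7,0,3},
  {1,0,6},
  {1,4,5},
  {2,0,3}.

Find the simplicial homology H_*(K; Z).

Order the vertices as 0 < 1 < 2 < 3 < 4 < 5 < 6 < 7. Listing each simplex with vertices in this order, K has dimension 2 with simplices:

  0-simplices (8): [0], [1], [2], [3], [4], [5], [6], [7]
  1-simplices (24): (24 of them)
  2-simplices (16): [0,1,5], [0,1,6], [0,2,3], [0,2,5], [0,3,7], [0,6,7], [1,2,6], [1,2,7], [1,4,5], [1,4,7], [2,3,4], [2,4,6], [2,5,7], [3,4,7], [4,5,6], [5,6,7]

so the chain groups are C_0 ≅ Z^8, C_1 ≅ Z^24, C_2 ≅ Z^16.

∂_1: C_1 → C_0 maps an edge to its endpoints' difference, ∂[p,q] = q − p. For instance
  ∂[6,7] = [7] − [6].
This gives a 8×24 integer matrix of rank 7; reducing to Smith normal form yields diagonal entries (1,1,1,1,1,1,1).

Boundary ∂_2: C_2 → C_1 sends each 2-simplex [p,q,r] to [q,r] − [p,r] + [p,q]. For instance
  ∂[2,5,7] = [5,7] − [2,7] + [2,5],
  ∂[3,4,7] = [4,7] − [3,7] + [3,4].
The 24×16 boundary matrix has rank 15 and Smith normal form diag(1,1,1,1,1,1,1,1,1,1,1,1,1,1,1).

Now H_k = ker ∂_k / im ∂_{k+1}, so:

  H_0: rank C_0 − rank ∂_1 = 8 − 7 = 1, and the invariant factors of ∂_1 are all 1, so H_0 ≅ Z.
  H_1: rank ker ∂_1 − rank ∂_2 = (24 − 7) − 15 = 2, and the invariant factors of ∂_2 are all 1, so H_1 ≅ Z^2.
  H_2: rank ker ∂_2 − rank ∂_3 = (16 − 15) − 0 = 1, and there is no ∂_3, so H_2 ≅ Z.

As a check, the Euler characteristic is 8 − 24 + 16 = 0, which agrees with 1 − 2 + 1 = 0.

H_0 = Z,  H_1 = Z^2,  H_2 = Z.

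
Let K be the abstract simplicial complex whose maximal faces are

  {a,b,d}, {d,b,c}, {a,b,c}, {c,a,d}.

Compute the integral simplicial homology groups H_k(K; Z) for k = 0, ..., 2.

We work with the vertex ordering a < b < c < d. The simplices of K, each written with vertices in increasing order, are:

  0-simplices (4): a, b, c, d
  1-simplices (6): ab, ac, ad, bc, bd, cd
  2-simplices (4): abc, abd, acd, bcd

so the chain groups are C_0 ≅ Z^4, C_1 ≅ Z^6, C_2 ≅ Z^4.

∂_1: C_1 → C_0 is given by ∂[p,q] = [q] − [p].
As a 4×6 matrix over Z this has rank 3, with invariant factors (1,1,1).

The boundary map ∂_2: C_2 → C_1 maps a triangle to the signed sum of its edges. For instance
  ∂abc = bc − ac + ab,
  ∂acd = cd − ad + ac.
The resulting 6×4 matrix has rank 3, and its Smith normal form has invariant factors (1,1,1).

From H_k ≅ ker(∂_k) / im(∂_{k+1}) we obtain:

  H_0: rank C_0 − rank ∂_1 = 4 − 3 = 1, and the invariant factors of ∂_1 are all 1, so H_0 ≅ Z.
  H_1: rank ker ∂_1 − rank ∂_2 = (6 − 3) − 3 = 0, and the invariant factors of ∂_2 are all 1, so H_1 ≅ 0.
  H_2: rank ker ∂_2 − rank ∂_3 = (4 − 3) − 0 = 1, and there is no ∂_3, so H_2 ≅ Z.

(K is a triangulation of the 2-sphere S^2.)

H_0 = Z,  H_1 = 0,  H_2 = Z.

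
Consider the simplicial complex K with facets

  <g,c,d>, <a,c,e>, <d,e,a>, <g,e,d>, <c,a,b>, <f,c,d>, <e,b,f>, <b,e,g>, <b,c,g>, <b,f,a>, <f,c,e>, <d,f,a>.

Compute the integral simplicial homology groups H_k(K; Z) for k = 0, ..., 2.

K has 7 vertices, 18 edges, 12 triangles.
rank ∂_0 = 0, rank ∂_1 = 6 ⇒ b_0 = 7 − 0 − 6 = 1; all invariant factors of ∂_1 are 1 so no torsion. So H_0 ≅ Z.
rank ∂_1 = 6, rank ∂_2 = 12 ⇒ b_1 = 18 − 6 − 12 = 0; ∂_2 has invariant factor(s) [2] giving torsion. So H_1 ≅ Z/2Z.
rank ∂_2 = 12, rank ∂_3 = 0 ⇒ b_2 = 12 − 12 − 0 = 0. So H_2 ≅ 0.

H_0 = Z,  H_1 = Z/2Z,  H_2 = 0.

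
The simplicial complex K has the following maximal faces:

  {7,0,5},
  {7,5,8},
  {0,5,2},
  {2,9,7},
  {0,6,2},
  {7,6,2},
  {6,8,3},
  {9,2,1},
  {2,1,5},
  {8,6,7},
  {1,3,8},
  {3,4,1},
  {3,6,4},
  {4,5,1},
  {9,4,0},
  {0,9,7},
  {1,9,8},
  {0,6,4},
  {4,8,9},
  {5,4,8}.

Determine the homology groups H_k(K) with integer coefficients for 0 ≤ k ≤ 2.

Order the vertices as 0 < 1 < 2 < 3 < 4 < 5 < 6 < 7 < 8 < 9. Listing each simplex with vertices in this order, K has dimension 2 with simplices:

  0-simplices (10): [0], [1], [2], [3], [4], [5], [6], [7], [8], [9]
  1-simplices (30): (30 of them)
  2-simplices (20): (20 of them)

Hence C_0 ≅ Z^10, C_1 ≅ Z^30, C_2 ≅ Z^20.

Boundary ∂_1: C_1 → C_0 maps an edge to its endpoints' difference, ∂[p,q] = q − p. For instance
  ∂[0,4] = [4] − [0].
The resulting 10×30 matrix has rank 9, and its Smith normal form has invariant factors (1,1,1,1,1,1,1,1,1).

∂_2: C_2 → C_1 maps a triangle to the signed sum of its edges. For instance
  ∂[1,4,5] = [4,5] − [1,5] + [1,4],
  ∂[2,7,9] = [7,9] − [2,9] + [2,7].
This gives a 30×20 integer matrix of rank 20; reducing to Smith normal form yields diagonal entries (1,1,1,1,1,1,1,1,1,1,1,1,1,1,1,1,1,1,1,2).

Reading off H_k = ker ∂_k / im ∂_{k+1}:

  H_0: rank C_0 − rank ∂_1 = 10 − 9 = 1, and the invariant factors of ∂_1 are all 1, so H_0 ≅ Z.
  H_1: rank ker ∂_1 − rank ∂_2 = (30 − 9) − 20 = 1, and ∂_2 has invariant factor 2 > 1, so H_1 ≅ Z ⊕ Z/2.
  H_2: rank ker ∂_2 − rank ∂_3 = (20 − 20) − 0 = 0, and there is no ∂_3, so H_2 ≅ 0.

As a check, the Euler characteristic is 10 − 30 + 20 = 0, which agrees with 1 − 1 + 0 = 0.
(K is a triangulation of the Klein bottle.)

H_0 ≅ Z,  H_1 ≅ Z ⊕ Z/2,  H_2 = 0.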